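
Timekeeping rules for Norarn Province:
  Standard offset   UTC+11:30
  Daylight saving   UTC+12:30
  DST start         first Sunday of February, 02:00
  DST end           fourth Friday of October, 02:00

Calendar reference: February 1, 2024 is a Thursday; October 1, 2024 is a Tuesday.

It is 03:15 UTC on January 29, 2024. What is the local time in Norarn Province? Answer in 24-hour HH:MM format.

14:45

1 February 2024 is a Thursday, so the first Sunday is February 4.
1 October 2024 is a Tuesday, so the first Friday is October 4 and the fourth is October 25.
At the standard offset (UTC+11:30), 03:15 UTC + 11h30m = 14:45 Norarn Province standard time.
Daylight saving runs 4 February – 25 October; the standard-time date in Norarn Province, January 29, 2024, is outside that window, so Norarn Province is on standard time at UTC+11:30.
03:15 UTC + 11h30m = 14:45 local.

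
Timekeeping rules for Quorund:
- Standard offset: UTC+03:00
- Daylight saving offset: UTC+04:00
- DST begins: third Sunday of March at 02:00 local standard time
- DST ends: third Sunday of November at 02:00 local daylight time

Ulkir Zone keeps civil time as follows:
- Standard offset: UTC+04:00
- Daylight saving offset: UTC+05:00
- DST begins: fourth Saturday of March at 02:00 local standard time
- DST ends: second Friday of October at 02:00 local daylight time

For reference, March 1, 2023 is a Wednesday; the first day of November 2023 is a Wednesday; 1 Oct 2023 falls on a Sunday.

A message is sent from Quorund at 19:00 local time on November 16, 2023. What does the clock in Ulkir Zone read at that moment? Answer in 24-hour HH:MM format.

1 March 2023 is a Wednesday, so the first Sunday is March 5 and the third is March 19.
1 November 2023 is a Wednesday, so the first Sunday is November 5 and the third is November 19.
November 16, 2023 falls between 19 March and 19 November, so daylight saving is in effect and Quorund is at UTC+04:00.
19:00 Quorund − 4h = 15:00 UTC.
1 March 2023 is a Wednesday, so the first Saturday is March 4 and the fourth is March 25.
1 October 2023 is a Sunday, so the first Friday is October 6 and the second is October 13.
At the standard offset (UTC+04:00), 15:00 UTC + 4h = 19:00 Ulkir Zone standard time.
Daylight saving runs 25 March – 13 October; the standard-time date in Ulkir Zone, November 16, 2023, is outside that window, so Ulkir Zone is on standard time at UTC+04:00.
15:00 UTC + 4h = 19:00 Ulkir Zone.

19:00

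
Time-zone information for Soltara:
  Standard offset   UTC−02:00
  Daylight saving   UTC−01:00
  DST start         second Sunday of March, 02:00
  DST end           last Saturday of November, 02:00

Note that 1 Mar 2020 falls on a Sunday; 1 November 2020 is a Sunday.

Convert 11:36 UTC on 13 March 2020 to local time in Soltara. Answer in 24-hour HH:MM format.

1 March 2020 is a Sunday, so the first Sunday is March 1 and the second is March 8.
1 November 2020 is a Sunday, so Saturdays fall on 7, 14, 21, 28; the last is November 28.
At the standard offset (UTC−02:00), 11:36 UTC − 2h = 09:36 Soltara standard time.
The standard-time date in Soltara, 13 March 2020, lies within the daylight-saving period (8 March – 28 November), so Soltara is on daylight time, UTC−01:00.
11:36 UTC − 1h = 10:36 local.

10:36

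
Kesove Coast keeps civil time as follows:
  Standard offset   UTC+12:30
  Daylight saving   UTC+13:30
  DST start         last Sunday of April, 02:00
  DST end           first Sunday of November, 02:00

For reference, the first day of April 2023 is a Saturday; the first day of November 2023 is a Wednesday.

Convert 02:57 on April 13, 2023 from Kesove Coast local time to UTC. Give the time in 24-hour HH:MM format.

14:27

1 April 2023 is a Saturday, so Sundays fall on 2, 9, 16, 23, 30; the last is April 30.
1 November 2023 is a Wednesday, so the first Sunday is November 5.
April 13, 2023 does not fall between 30 April and 5 November, so daylight saving is not in effect and Kesove Coast is at UTC+12:30.
02:57 local − 12h30m = 14:27 UTC (rolling into the previous day, 12 April 2023).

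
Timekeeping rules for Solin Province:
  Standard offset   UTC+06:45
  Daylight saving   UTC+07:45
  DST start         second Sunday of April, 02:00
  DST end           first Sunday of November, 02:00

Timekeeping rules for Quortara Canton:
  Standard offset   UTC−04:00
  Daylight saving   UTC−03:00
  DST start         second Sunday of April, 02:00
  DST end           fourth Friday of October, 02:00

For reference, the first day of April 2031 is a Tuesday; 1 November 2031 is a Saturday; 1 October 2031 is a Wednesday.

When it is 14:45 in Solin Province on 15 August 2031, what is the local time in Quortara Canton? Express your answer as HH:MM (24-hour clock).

1 April 2031 is a Tuesday, so the first Sunday is April 6 and the second is April 13.
1 November 2031 is a Saturday, so the first Sunday is November 2.
Daylight saving runs 13 April – 2 November; 15 August 2031 is inside that window, so Solin Province is at UTC+07:45.
14:45 Solin Province − 7h45m = 07:00 UTC.
1 April 2031 is a Tuesday, so the first Sunday is April 6 and the second is April 13.
1 October 2031 is a Wednesday, so the first Friday is October 3 and the fourth is October 24.
At the standard offset (UTC−04:00), 07:00 UTC − 4h = 03:00 Quortara Canton standard time.
The standard-time date in Quortara Canton, 15 August 2031, falls between 13 April and 24 October, so daylight saving is in effect and Quortara Canton is at UTC−03:00.
07:00 UTC − 3h = 04:00 Quortara Canton.

04:00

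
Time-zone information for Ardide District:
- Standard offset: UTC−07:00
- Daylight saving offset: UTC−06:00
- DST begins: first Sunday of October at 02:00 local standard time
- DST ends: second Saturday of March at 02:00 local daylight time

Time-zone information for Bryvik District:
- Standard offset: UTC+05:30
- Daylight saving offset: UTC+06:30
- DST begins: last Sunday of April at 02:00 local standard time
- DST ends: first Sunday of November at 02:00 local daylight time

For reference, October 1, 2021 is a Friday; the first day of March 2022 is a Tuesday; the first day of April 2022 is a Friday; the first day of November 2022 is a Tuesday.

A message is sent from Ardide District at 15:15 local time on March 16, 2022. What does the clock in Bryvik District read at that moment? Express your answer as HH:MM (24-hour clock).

03:45

1 October 2021 is a Friday, so the first Sunday is October 3.
1 March 2022 is a Tuesday, so the first Saturday is March 5 and the second is March 12.
Daylight saving runs 3 October 2021 – 12 March 2022; March 16, 2022 is outside that window, so Ardide District is on standard time at UTC−07:00.
15:15 Ardide District + 7h = 22:15 UTC.
1 April 2022 is a Friday, so Sundays fall on 3, 10, 17, 24; the last is April 24.
1 November 2022 is a Tuesday, so the first Sunday is November 6.
At the standard offset (UTC+05:30), 22:15 UTC + 5h30m = 03:45 Bryvik District standard time (rolling into the next day, 17 March 2022).
Daylight saving runs 24 April – 6 November; the standard-time date in Bryvik District, March 17, 2022, is outside that window, so Bryvik District is on standard time at UTC+05:30.
22:15 UTC + 5h30m = 03:45 Bryvik District (rolling into the next day, 17 March 2022).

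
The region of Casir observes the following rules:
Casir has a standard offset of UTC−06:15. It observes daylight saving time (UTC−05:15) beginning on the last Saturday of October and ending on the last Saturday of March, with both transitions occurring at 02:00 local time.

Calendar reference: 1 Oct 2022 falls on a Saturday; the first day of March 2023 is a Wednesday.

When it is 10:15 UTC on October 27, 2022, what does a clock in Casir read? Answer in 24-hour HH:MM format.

04:00

1 October 2022 is a Saturday, so Saturdays fall on 1, 8, 15, 22, 29; the last is October 29.
1 March 2023 is a Wednesday, so Saturdays fall on 4, 11, 18, 25; the last is March 25.
At the standard offset (UTC−06:15), 10:15 UTC − 6h15m = 04:00 Casir standard time.
Daylight saving runs 29 October 2022 – 25 March 2023; the standard-time date in Casir, October 27, 2022, is outside that window, so Casir is on standard time at UTC−06:15.
10:15 UTC − 6h15m = 04:00 local.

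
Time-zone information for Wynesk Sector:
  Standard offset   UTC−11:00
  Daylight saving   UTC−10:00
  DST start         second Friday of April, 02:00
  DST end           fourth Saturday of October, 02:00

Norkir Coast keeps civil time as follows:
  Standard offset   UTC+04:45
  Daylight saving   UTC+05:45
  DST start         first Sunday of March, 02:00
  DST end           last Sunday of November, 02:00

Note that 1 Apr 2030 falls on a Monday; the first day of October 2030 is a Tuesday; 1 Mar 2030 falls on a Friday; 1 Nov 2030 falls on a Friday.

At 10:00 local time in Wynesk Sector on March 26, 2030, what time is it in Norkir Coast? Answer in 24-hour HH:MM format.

1 April 2030 is a Monday, so the first Friday is April 5 and the second is April 12.
1 October 2030 is a Tuesday, so the first Saturday is October 5 and the fourth is October 26.
March 26, 2030 does not fall between 12 April and 26 October, so daylight saving is not in effect and Wynesk Sector is at UTC−11:00.
10:00 Wynesk Sector + 11h = 21:00 UTC.
1 March 2030 is a Friday, so the first Sunday is March 3.
1 November 2030 is a Friday, so Sundays fall on 3, 10, 17, 24; the last is November 24.
At the standard offset (UTC+04:45), 21:00 UTC + 4h45m = 01:45 Norkir Coast standard time (rolling into the next day, 27 March 2030).
The standard-time date in Norkir Coast, March 27, 2030, lies within the daylight-saving period (3 March – 24 November), so Norkir Coast is on daylight time, UTC+05:45.
21:00 UTC + 5h45m = 02:45 Norkir Coast (rolling into the next day, 27 March 2030).

02:45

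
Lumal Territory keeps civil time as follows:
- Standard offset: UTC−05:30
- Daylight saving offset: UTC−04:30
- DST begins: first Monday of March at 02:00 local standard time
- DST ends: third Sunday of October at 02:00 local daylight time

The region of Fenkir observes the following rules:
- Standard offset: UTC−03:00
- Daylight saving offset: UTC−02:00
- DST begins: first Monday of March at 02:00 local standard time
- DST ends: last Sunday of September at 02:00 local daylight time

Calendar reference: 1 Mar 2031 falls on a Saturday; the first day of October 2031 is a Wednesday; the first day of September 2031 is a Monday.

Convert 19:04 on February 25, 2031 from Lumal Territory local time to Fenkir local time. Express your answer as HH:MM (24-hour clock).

21:34

1 March 2031 is a Saturday, so the first Monday is March 3.
1 October 2031 is a Wednesday, so the first Sunday is October 5 and the third is October 19.
Daylight saving runs 3 March – 19 October; February 25, 2031 is outside that window, so Lumal Territory is on standard time at UTC−05:30.
19:04 Lumal Territory + 5h30m = 00:34 UTC (rolling into the next day, 26 February 2031).
1 March 2031 is a Saturday, so the first Monday is March 3.
1 September 2031 is a Monday, so Sundays fall on 7, 14, 21, 28; the last is September 28.
At the standard offset (UTC−03:00), 00:34 UTC − 3h = 21:34 Fenkir standard time (rolling into the previous day, 25 February 2031).
The standard-time date in Fenkir, February 25, 2031, does not fall between 3 March and 28 September, so daylight saving is not in effect and Fenkir is at UTC−03:00.
00:34 UTC − 3h = 21:34 Fenkir (rolling into the previous day, 25 February 2031).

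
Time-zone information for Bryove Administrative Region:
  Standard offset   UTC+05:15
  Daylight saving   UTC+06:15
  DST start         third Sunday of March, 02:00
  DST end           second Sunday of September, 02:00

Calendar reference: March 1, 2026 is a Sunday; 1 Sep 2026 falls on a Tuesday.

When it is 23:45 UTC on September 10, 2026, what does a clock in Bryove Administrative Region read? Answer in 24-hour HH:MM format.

1 March 2026 is a Sunday, so the first Sunday is March 1 and the third is March 15.
1 September 2026 is a Tuesday, so the first Sunday is September 6 and the second is September 13.
At the standard offset (UTC+05:15), 23:45 UTC + 5h15m = 05:00 Bryove Administrative Region standard time (rolling into the next day, 11 September 2026).
Daylight saving runs 15 March – 13 September; the standard-time date in Bryove Administrative Region, September 11, 2026, is inside that window, so Bryove Administrative Region is at UTC+06:15.
23:45 UTC + 6h15m = 06:00 local (rolling into the next day, 11 September 2026).

06:00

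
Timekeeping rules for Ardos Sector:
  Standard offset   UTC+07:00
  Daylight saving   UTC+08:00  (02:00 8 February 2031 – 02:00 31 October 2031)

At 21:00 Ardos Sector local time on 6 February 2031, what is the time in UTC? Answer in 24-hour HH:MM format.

6 February 2031 is outside the daylight-saving period (8 February – 31 October), so Ardos Sector is on standard time, UTC+07:00.
21:00 local − 7h = 14:00 UTC.

14:00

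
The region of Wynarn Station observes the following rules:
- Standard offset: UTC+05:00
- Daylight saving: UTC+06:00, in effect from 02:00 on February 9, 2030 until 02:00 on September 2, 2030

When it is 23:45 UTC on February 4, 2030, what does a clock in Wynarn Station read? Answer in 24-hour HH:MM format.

04:45

At the standard offset (UTC+05:00), 23:45 UTC + 5h = 04:45 Wynarn Station standard time (rolling into the next day, 5 February 2030).
The standard-time date in Wynarn Station, February 5, 2030, is outside the daylight-saving period (9 February – 2 September), so Wynarn Station is on standard time, UTC+05:00.
23:45 UTC + 5h = 04:45 local (rolling into the next day, 5 February 2030).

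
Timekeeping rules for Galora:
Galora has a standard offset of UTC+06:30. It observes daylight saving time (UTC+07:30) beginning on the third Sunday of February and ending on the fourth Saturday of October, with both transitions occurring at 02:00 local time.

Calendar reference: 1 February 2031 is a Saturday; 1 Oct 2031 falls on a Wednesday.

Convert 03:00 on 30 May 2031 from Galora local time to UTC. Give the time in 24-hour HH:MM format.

19:30

1 February 2031 is a Saturday, so the first Sunday is February 2 and the third is February 16.
1 October 2031 is a Wednesday, so the first Saturday is October 4 and the fourth is October 25.
30 May 2031 lies within the daylight-saving period (16 February – 25 October), so Galora is on daylight time, UTC+07:30.
03:00 local − 7h30m = 19:30 UTC (rolling into the previous day, 29 May 2031).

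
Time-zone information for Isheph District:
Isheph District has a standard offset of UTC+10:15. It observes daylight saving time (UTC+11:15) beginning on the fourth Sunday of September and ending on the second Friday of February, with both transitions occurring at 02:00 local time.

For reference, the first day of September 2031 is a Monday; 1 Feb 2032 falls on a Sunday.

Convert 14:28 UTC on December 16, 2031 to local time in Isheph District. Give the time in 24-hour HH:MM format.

01:43

1 September 2031 is a Monday, so the first Sunday is September 7 and the fourth is September 28.
1 February 2032 is a Sunday, so the first Friday is February 6 and the second is February 13.
At the standard offset (UTC+10:15), 14:28 UTC + 10h15m = 00:43 Isheph District standard time (rolling into the next day, 17 December 2031).
Daylight saving runs 28 September 2031 – 13 February 2032; the standard-time date in Isheph District, December 17, 2031, is inside that window, so Isheph District is at UTC+11:15.
14:28 UTC + 11h15m = 01:43 local (rolling into the next day, 17 December 2031).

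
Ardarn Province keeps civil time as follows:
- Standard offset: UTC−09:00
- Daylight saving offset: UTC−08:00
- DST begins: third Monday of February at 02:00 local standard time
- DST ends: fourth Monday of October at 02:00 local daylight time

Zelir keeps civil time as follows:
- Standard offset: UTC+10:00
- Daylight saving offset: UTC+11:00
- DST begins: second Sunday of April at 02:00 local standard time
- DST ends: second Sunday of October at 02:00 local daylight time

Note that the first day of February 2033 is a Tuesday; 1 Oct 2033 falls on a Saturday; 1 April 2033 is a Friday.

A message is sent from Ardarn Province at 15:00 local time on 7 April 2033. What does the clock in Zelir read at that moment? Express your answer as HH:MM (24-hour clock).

09:00

1 February 2033 is a Tuesday, so the first Monday is February 7 and the third is February 21.
1 October 2033 is a Saturday, so the first Monday is October 3 and the fourth is October 24.
Daylight saving runs 21 February – 24 October; 7 April 2033 is inside that window, so Ardarn Province is at UTC−08:00.
15:00 Ardarn Province + 8h = 23:00 UTC.
1 April 2033 is a Friday, so the first Sunday is April 3 and the second is April 10.
1 October 2033 is a Saturday, so the first Sunday is October 2 and the second is October 9.
At the standard offset (UTC+10:00), 23:00 UTC + 10h = 09:00 Zelir standard time (rolling into the next day, 8 April 2033).
Daylight saving runs 10 April – 9 October; the standard-time date in Zelir, 8 April 2033, is outside that window, so Zelir is on standard time at UTC+10:00.
23:00 UTC + 10h = 09:00 Zelir (rolling into the next day, 8 April 2033).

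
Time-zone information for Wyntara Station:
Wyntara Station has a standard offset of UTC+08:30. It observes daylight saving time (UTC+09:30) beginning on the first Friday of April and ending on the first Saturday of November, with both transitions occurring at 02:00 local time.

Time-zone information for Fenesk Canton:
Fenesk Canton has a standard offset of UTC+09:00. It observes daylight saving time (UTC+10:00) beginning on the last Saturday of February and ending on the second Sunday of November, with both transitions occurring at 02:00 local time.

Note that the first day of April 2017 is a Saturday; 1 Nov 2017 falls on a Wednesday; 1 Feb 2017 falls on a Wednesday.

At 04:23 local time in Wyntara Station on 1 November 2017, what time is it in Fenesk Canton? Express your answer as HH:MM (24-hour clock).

04:53

1 April 2017 is a Saturday, so the first Friday is April 7.
1 November 2017 is a Wednesday, so the first Saturday is November 4.
Daylight saving runs 7 April – 4 November; 1 November 2017 is inside that window, so Wyntara Station is at UTC+09:30.
04:23 Wyntara Station − 9h30m = 18:53 UTC (rolling into the previous day, 31 October 2017).
1 February 2017 is a Wednesday, so Saturdays fall on 4, 11, 18, 25; the last is February 25.
1 November 2017 is a Wednesday, so the first Sunday is November 5 and the second is November 12.
At the standard offset (UTC+09:00), 18:53 UTC + 9h = 03:53 Fenesk Canton standard time (rolling into the next day, 1 November 2017).
Daylight saving runs 25 February – 12 November; the standard-time date in Fenesk Canton, 1 November 2017, is inside that window, so Fenesk Canton is at UTC+10:00.
18:53 UTC + 10h = 04:53 Fenesk Canton (rolling into the next day, 1 November 2017).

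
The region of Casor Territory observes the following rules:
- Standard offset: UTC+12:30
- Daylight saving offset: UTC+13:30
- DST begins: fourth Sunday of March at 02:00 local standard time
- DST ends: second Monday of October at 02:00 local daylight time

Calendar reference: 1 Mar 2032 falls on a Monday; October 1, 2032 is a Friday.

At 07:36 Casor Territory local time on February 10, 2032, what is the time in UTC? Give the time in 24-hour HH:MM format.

19:06

1 March 2032 is a Monday, so the first Sunday is March 7 and the fourth is March 28.
1 October 2032 is a Friday, so the first Monday is October 4 and the second is October 11.
February 10, 2032 does not fall between 28 March and 11 October, so daylight saving is not in effect and Casor Territory is at UTC+12:30.
07:36 local − 12h30m = 19:06 UTC (rolling into the previous day, 9 February 2032).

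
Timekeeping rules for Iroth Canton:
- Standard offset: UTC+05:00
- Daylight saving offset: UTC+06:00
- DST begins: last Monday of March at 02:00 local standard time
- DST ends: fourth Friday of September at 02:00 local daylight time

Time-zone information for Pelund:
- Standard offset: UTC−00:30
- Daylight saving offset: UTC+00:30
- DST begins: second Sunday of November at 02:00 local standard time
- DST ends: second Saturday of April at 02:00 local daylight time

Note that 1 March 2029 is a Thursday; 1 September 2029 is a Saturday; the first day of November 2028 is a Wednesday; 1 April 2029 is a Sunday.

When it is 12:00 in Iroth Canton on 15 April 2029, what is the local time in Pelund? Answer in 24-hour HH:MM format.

1 March 2029 is a Thursday, so Mondays fall on 5, 12, 19, 26; the last is March 26.
1 September 2029 is a Saturday, so the first Friday is September 7 and the fourth is September 28.
Daylight saving runs 26 March – 28 September; 15 April 2029 is inside that window, so Iroth Canton is at UTC+06:00.
12:00 Iroth Canton − 6h = 06:00 UTC.
1 November 2028 is a Wednesday, so the first Sunday is November 5 and the second is November 12.
1 April 2029 is a Sunday, so the first Saturday is April 7 and the second is April 14.
At the standard offset (UTC−00:30), 06:00 UTC − 0h30m = 05:30 Pelund standard time.
The standard-time date in Pelund, 15 April 2029, does not fall between 12 November 2028 and 14 April 2029, so daylight saving is not in effect and Pelund is at UTC−00:30.
06:00 UTC − 0h30m = 05:30 Pelund.

05:30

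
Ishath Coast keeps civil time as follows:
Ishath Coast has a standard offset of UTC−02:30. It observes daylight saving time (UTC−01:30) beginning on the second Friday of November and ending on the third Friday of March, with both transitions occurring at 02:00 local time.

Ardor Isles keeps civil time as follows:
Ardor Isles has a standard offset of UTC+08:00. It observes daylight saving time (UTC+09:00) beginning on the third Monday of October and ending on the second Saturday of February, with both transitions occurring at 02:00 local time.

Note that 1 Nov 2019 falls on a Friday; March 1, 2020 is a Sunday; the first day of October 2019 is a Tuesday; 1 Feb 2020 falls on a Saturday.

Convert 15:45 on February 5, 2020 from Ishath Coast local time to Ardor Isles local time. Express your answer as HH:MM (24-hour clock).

02:15

1 November 2019 is a Friday, so the first Friday is November 1 and the second is November 8.
1 March 2020 is a Sunday, so the first Friday is March 6 and the third is March 20.
Daylight saving runs 8 November 2019 – 20 March 2020; February 5, 2020 is inside that window, so Ishath Coast is at UTC−01:30.
15:45 Ishath Coast + 1h30m = 17:15 UTC.
1 October 2019 is a Tuesday, so the first Monday is October 7 and the third is October 21.
1 February 2020 is a Saturday, so the first Saturday is February 1 and the second is February 8.
At the standard offset (UTC+08:00), 17:15 UTC + 8h = 01:15 Ardor Isles standard time (rolling into the next day, 6 February 2020).
The standard-time date in Ardor Isles, February 6, 2020, lies within the daylight-saving period (21 October 2019 – 8 February 2020), so Ardor Isles is on daylight time, UTC+09:00.
17:15 UTC + 9h = 02:15 Ardor Isles (rolling into the next day, 6 February 2020).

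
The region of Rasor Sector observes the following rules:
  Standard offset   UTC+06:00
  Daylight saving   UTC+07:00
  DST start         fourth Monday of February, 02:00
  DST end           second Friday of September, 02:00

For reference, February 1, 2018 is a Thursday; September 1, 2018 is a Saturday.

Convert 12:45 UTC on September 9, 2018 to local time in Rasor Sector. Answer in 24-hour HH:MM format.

19:45

1 February 2018 is a Thursday, so the first Monday is February 5 and the fourth is February 26.
1 September 2018 is a Saturday, so the first Friday is September 7 and the second is September 14.
At the standard offset (UTC+06:00), 12:45 UTC + 6h = 18:45 Rasor Sector standard time.
Daylight saving runs 26 February – 14 September; the standard-time date in Rasor Sector, September 9, 2018, is inside that window, so Rasor Sector is at UTC+07:00.
12:45 UTC + 7h = 19:45 local.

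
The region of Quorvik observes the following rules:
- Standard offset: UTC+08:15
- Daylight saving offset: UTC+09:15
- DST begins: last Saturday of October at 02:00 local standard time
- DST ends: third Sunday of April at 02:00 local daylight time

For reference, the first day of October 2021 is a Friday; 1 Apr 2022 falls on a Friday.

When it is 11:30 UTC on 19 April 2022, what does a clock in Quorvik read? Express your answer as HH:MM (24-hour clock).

19:45

1 October 2021 is a Friday, so Saturdays fall on 2, 9, 16, 23, 30; the last is October 30.
1 April 2022 is a Friday, so the first Sunday is April 3 and the third is April 17.
At the standard offset (UTC+08:15), 11:30 UTC + 8h15m = 19:45 Quorvik standard time.
Daylight saving runs 30 October 2021 – 17 April 2022; the standard-time date in Quorvik, 19 April 2022, is outside that window, so Quorvik is on standard time at UTC+08:15.
11:30 UTC + 8h15m = 19:45 local.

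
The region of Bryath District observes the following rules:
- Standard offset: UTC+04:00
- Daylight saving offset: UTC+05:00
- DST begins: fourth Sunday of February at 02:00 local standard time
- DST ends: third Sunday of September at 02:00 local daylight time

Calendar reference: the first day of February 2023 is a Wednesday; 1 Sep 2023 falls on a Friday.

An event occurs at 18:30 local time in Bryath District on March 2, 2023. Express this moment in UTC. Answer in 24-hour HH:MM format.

13:30

1 February 2023 is a Wednesday, so the first Sunday is February 5 and the fourth is February 26.
1 September 2023 is a Friday, so the first Sunday is September 3 and the third is September 17.
March 2, 2023 lies within the daylight-saving period (26 February – 17 September), so Bryath District is on daylight time, UTC+05:00.
18:30 local − 5h = 13:30 UTC.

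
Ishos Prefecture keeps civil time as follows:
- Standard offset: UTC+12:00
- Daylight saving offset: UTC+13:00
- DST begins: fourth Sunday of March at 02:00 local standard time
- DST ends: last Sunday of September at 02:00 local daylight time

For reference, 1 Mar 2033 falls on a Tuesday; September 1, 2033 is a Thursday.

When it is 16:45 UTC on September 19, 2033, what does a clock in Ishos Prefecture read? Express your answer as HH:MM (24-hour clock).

1 March 2033 is a Tuesday, so the first Sunday is March 6 and the fourth is March 27.
1 September 2033 is a Thursday, so Sundays fall on 4, 11, 18, 25; the last is September 25.
At the standard offset (UTC+12:00), 16:45 UTC + 12h = 04:45 Ishos Prefecture standard time (rolling into the next day, 20 September 2033).
Daylight saving runs 27 March – 25 September; the standard-time date in Ishos Prefecture, September 20, 2033, is inside that window, so Ishos Prefecture is at UTC+13:00.
16:45 UTC + 13h = 05:45 local (rolling into the next day, 20 September 2033).

05:45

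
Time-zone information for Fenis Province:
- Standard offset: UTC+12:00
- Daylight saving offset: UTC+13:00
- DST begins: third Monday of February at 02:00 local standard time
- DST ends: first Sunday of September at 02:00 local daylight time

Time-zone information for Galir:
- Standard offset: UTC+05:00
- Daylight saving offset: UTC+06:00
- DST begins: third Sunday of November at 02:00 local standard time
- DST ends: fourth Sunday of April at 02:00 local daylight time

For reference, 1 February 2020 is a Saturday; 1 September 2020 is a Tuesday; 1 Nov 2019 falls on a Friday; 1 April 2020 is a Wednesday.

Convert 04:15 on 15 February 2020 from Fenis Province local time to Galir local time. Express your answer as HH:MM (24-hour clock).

22:15

1 February 2020 is a Saturday, so the first Monday is February 3 and the third is February 17.
1 September 2020 is a Tuesday, so the first Sunday is September 6.
15 February 2020 does not fall between 17 February and 6 September, so daylight saving is not in effect and Fenis Province is at UTC+12:00.
04:15 Fenis Province − 12h = 16:15 UTC (rolling into the previous day, 14 February 2020).
1 November 2019 is a Friday, so the first Sunday is November 3 and the third is November 17.
1 April 2020 is a Wednesday, so the first Sunday is April 5 and the fourth is April 26.
At the standard offset (UTC+05:00), 16:15 UTC + 5h = 21:15 Galir standard time.
Daylight saving runs 17 November 2019 – 26 April 2020; the standard-time date in Galir, 14 February 2020, is inside that window, so Galir is at UTC+06:00.
16:15 UTC + 6h = 22:15 Galir.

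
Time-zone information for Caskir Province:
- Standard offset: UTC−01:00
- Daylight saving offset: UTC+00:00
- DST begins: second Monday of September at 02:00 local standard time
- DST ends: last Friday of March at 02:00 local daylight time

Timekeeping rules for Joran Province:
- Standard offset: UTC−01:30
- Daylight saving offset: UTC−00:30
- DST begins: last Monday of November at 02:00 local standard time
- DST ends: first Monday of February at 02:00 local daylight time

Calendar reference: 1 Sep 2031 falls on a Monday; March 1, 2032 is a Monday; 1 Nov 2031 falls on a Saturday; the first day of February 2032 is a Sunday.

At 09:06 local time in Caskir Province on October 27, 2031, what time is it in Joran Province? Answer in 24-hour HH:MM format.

1 September 2031 is a Monday, so the first Monday is September 1 and the second is September 8.
1 March 2032 is a Monday, so Fridays fall on 5, 12, 19, 26; the last is March 26.
October 27, 2031 lies within the daylight-saving period (8 September 2031 – 26 March 2032), so Caskir Province is on daylight time, UTC+00:00.
09:06 Caskir Province − 0h = 09:06 UTC.
1 November 2031 is a Saturday, so Mondays fall on 3, 10, 17, 24; the last is November 24.
1 February 2032 is a Sunday, so the first Monday is February 2.
At the standard offset (UTC−01:30), 09:06 UTC − 1h30m = 07:36 Joran Province standard time.
Daylight saving runs 24 November 2031 – 2 February 2032; the standard-time date in Joran Province, October 27, 2031, is outside that window, so Joran Province is on standard time at UTC−01:30.
09:06 UTC − 1h30m = 07:36 Joran Province.

07:36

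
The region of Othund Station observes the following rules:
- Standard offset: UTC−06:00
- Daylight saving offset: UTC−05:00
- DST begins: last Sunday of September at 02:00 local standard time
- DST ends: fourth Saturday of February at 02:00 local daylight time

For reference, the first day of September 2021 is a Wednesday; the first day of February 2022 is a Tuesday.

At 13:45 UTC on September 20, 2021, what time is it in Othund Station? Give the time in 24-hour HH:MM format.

07:45

1 September 2021 is a Wednesday, so Sundays fall on 5, 12, 19, 26; the last is September 26.
1 February 2022 is a Tuesday, so the first Saturday is February 5 and the fourth is February 26.
At the standard offset (UTC−06:00), 13:45 UTC − 6h = 07:45 Othund Station standard time.
The standard-time date in Othund Station, September 20, 2021, is outside the daylight-saving period (26 September 2021 – 26 February 2022), so Othund Station is on standard time, UTC−06:00.
13:45 UTC − 6h = 07:45 local.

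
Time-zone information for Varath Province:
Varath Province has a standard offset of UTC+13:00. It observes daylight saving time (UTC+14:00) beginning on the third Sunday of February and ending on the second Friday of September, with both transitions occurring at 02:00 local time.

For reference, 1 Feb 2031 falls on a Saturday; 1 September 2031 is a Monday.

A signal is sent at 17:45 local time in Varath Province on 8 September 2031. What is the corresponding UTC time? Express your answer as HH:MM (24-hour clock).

1 February 2031 is a Saturday, so the first Sunday is February 2 and the third is February 16.
1 September 2031 is a Monday, so the first Friday is September 5 and the second is September 12.
Daylight saving runs 16 February – 12 September; 8 September 2031 is inside that window, so Varath Province is at UTC+14:00.
17:45 local − 14h = 03:45 UTC.

03:45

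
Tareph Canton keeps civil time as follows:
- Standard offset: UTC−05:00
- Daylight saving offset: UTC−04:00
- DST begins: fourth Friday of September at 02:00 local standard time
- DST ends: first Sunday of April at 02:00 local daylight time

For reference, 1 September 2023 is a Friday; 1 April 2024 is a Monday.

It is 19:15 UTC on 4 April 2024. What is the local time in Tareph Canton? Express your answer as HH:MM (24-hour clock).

15:15

1 September 2023 is a Friday, so the first Friday is September 1 and the fourth is September 22.
1 April 2024 is a Monday, so the first Sunday is April 7.
At the standard offset (UTC−05:00), 19:15 UTC − 5h = 14:15 Tareph Canton standard time.
Daylight saving runs 22 September 2023 – 7 April 2024; the standard-time date in Tareph Canton, 4 April 2024, is inside that window, so Tareph Canton is at UTC−04:00.
19:15 UTC − 4h = 15:15 local.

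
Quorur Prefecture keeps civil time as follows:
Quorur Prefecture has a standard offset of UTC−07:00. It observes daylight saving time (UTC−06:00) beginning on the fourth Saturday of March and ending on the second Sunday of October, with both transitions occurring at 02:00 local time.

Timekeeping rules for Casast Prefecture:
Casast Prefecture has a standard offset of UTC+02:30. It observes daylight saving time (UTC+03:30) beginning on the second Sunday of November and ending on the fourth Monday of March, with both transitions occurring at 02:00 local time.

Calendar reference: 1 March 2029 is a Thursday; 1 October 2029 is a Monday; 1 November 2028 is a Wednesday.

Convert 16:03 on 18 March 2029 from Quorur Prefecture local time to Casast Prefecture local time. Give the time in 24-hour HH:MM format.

1 March 2029 is a Thursday, so the first Saturday is March 3 and the fourth is March 24.
1 October 2029 is a Monday, so the first Sunday is October 7 and the second is October 14.
18 March 2029 does not fall between 24 March and 14 October, so daylight saving is not in effect and Quorur Prefecture is at UTC−07:00.
16:03 Quorur Prefecture + 7h = 23:03 UTC.
1 November 2028 is a Wednesday, so the first Sunday is November 5 and the second is November 12.
1 March 2029 is a Thursday, so the first Monday is March 5 and the fourth is March 26.
At the standard offset (UTC+02:30), 23:03 UTC + 2h30m = 01:33 Casast Prefecture standard time (rolling into the next day, 19 March 2029).
Daylight saving runs 12 November 2028 – 26 March 2029; the standard-time date in Casast Prefecture, 19 March 2029, is inside that window, so Casast Prefecture is at UTC+03:30.
23:03 UTC + 3h30m = 02:33 Casast Prefecture (rolling into the next day, 19 March 2029).

02:33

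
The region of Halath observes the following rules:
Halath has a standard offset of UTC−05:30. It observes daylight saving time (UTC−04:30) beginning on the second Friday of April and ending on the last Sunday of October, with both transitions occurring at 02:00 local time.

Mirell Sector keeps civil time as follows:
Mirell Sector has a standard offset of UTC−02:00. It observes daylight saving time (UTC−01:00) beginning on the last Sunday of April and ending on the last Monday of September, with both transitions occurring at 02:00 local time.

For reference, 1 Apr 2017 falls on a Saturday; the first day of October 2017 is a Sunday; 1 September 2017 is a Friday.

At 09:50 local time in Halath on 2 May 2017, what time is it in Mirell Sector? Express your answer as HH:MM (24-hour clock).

1 April 2017 is a Saturday, so the first Friday is April 7 and the second is April 14.
1 October 2017 is a Sunday, so Sundays fall on 1, 8, 15, 22, 29; the last is October 29.
2 May 2017 falls between 14 April and 29 October, so daylight saving is in effect and Halath is at UTC−04:30.
09:50 Halath + 4h30m = 14:20 UTC.
1 April 2017 is a Saturday, so Sundays fall on 2, 9, 16, 23, 30; the last is April 30.
1 September 2017 is a Friday, so Mondays fall on 4, 11, 18, 25; the last is September 25.
At the standard offset (UTC−02:00), 14:20 UTC − 2h = 12:20 Mirell Sector standard time.
The standard-time date in Mirell Sector, 2 May 2017, falls between 30 April and 25 September, so daylight saving is in effect and Mirell Sector is at UTC−01:00.
14:20 UTC − 1h = 13:20 Mirell Sector.

13:20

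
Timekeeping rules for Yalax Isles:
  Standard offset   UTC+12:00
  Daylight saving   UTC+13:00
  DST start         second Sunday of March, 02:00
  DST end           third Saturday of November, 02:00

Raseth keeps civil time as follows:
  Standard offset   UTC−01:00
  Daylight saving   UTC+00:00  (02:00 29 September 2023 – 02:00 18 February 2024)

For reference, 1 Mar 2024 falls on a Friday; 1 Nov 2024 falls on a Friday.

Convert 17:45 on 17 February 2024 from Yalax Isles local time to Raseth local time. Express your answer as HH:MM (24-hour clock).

1 March 2024 is a Friday, so the first Sunday is March 3 and the second is March 10.
1 November 2024 is a Friday, so the first Saturday is November 2 and the third is November 16.
17 February 2024 is outside the daylight-saving period (10 March – 16 November), so Yalax Isles is on standard time, UTC+12:00.
17:45 Yalax Isles − 12h = 05:45 UTC.
At the standard offset (UTC−01:00), 05:45 UTC − 1h = 04:45 Raseth standard time.
The standard-time date in Raseth, 17 February 2024, falls between 29 September 2023 and 18 February 2024, so daylight saving is in effect and Raseth is at UTC+00:00.
05:45 UTC + 0h = 05:45 Raseth.

05:45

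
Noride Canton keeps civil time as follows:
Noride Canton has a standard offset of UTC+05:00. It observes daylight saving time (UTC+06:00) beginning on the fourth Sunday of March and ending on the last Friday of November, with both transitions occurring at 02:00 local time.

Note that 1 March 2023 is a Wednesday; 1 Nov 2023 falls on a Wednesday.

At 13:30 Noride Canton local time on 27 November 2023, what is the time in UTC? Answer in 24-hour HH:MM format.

08:30

1 March 2023 is a Wednesday, so the first Sunday is March 5 and the fourth is March 26.
1 November 2023 is a Wednesday, so Fridays fall on 3, 10, 17, 24; the last is November 24.
Daylight saving runs 26 March – 24 November; 27 November 2023 is outside that window, so Noride Canton is on standard time at UTC+05:00.
13:30 local − 5h = 08:30 UTC.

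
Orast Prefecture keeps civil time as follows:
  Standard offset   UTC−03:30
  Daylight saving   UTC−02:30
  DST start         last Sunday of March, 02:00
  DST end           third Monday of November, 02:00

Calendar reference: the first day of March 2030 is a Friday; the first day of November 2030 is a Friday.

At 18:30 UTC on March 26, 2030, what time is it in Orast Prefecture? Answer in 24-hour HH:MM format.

15:00

1 March 2030 is a Friday, so Sundays fall on 3, 10, 17, 24, 31; the last is March 31.
1 November 2030 is a Friday, so the first Monday is November 4 and the third is November 18.
At the standard offset (UTC−03:30), 18:30 UTC − 3h30m = 15:00 Orast Prefecture standard time.
The standard-time date in Orast Prefecture, March 26, 2030, does not fall between 31 March and 18 November, so daylight saving is not in effect and Orast Prefecture is at UTC−03:30.
18:30 UTC − 3h30m = 15:00 local.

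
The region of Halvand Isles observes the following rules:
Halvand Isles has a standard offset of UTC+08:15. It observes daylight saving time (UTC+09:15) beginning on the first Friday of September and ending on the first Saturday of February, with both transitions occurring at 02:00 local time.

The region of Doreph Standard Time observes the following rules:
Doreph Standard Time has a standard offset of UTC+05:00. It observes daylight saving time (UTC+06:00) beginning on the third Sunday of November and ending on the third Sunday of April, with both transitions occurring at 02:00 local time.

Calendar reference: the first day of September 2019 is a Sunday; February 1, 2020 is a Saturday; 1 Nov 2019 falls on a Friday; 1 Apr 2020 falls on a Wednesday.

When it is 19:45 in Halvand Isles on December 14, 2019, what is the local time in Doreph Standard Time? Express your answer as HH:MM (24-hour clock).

16:30

1 September 2019 is a Sunday, so the first Friday is September 6.
1 February 2020 is a Saturday, so the first Saturday is February 1.
December 14, 2019 falls between 6 September 2019 and 1 February 2020, so daylight saving is in effect and Halvand Isles is at UTC+09:15.
19:45 Halvand Isles − 9h15m = 10:30 UTC.
1 November 2019 is a Friday, so the first Sunday is November 3 and the third is November 17.
1 April 2020 is a Wednesday, so the first Sunday is April 5 and the third is April 19.
At the standard offset (UTC+05:00), 10:30 UTC + 5h = 15:30 Doreph Standard Time standard time.
The standard-time date in Doreph Standard Time, December 14, 2019, falls between 17 November 2019 and 19 April 2020, so daylight saving is in effect and Doreph Standard Time is at UTC+06:00.
10:30 UTC + 6h = 16:30 Doreph Standard Time.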